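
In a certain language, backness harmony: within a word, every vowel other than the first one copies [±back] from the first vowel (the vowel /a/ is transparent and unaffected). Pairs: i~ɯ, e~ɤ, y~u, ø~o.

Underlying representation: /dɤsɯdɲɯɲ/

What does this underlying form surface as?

no segment meets the rule's conditions; no change.

[dɤsɯdɲɯɲ]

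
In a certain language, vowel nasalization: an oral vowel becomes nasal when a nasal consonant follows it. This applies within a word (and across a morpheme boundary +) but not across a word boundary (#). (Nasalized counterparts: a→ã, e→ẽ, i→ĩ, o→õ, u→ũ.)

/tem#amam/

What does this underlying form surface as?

/e/ before nasal /m/ → [ẽ]
/a/ before nasal /m/ → [ã]
/a/ before nasal /m/ → [ã]

[tẽm#ãmãm]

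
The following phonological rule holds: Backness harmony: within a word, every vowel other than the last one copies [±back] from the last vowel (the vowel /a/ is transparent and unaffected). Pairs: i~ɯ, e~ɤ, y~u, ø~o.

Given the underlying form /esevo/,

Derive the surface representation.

[ɤsɤvo]

/e/ harmonizes with /o/ ([+back]) → [ɤ]
/e/ harmonizes with /o/ ([+back]) → [ɤ]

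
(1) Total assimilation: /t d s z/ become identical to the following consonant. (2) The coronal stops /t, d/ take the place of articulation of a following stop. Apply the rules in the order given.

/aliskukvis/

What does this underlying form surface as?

Rule 1: /s/ before /k/ → [k] (total assimilation)
After rule 1: alikkukvis
Rule 2: no segment meets the rule's conditions; no change.

[alikkukvis]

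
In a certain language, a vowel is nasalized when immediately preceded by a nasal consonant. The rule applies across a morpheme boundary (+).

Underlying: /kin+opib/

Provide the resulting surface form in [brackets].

/o/ after nasal /n/ → [õ]

[kin+õpib]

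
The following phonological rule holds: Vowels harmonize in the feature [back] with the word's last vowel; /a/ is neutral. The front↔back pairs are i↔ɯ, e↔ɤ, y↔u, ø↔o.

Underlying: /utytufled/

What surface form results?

[ytytyfled]

/u/ harmonizes with /e/ ([-back]) → [y]
/u/ harmonizes with /e/ ([-back]) → [y]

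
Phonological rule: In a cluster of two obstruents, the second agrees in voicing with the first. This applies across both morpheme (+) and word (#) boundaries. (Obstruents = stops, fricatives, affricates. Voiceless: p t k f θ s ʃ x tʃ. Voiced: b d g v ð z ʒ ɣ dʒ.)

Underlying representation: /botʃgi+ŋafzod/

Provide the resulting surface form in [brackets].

[botʃki+ŋafsod]

/g/ after /tʃ/ (voiceless) → [k]
/z/ after /f/ (voiceless) → [s]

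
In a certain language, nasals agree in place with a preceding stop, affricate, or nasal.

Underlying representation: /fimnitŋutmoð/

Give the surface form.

/n/ after /m/ (labial) → [m]
/ŋ/ after /t/ (alveolar) → [n]
/m/ after /t/ (alveolar) → [n]

[fimmitnutnoð]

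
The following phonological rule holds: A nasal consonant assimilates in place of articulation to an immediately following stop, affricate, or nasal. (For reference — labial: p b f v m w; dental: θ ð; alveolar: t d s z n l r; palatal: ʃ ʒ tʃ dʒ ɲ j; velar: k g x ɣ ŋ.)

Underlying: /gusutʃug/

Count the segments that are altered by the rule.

0

No segment meets the rule's conditions.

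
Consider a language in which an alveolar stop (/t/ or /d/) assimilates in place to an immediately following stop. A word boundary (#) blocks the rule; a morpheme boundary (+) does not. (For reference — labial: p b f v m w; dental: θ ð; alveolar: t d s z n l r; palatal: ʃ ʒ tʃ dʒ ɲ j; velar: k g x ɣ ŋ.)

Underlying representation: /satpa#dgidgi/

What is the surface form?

[sappa#ggiggi]

/t/ before /p/ (labial) → [p]
/d/ before /g/ (velar) → [g]
/d/ before /g/ (velar) → [g]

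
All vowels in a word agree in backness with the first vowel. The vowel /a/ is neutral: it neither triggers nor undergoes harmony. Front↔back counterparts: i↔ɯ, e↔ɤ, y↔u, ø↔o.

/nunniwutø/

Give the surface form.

/i/ harmonizes with /u/ ([+back]) → [ɯ]
/ø/ harmonizes with /u/ ([+back]) → [o]

[nunnɯwuto]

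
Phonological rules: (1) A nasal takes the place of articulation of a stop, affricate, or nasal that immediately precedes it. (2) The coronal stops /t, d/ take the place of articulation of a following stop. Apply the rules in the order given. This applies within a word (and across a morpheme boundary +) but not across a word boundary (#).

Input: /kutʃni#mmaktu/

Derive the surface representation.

[kutʃɲi#mmaktu]

Rule 1: /n/ after /tʃ/ (palatal) → [ɲ]
After rule 1: kutʃɲi#mmaktu
Rule 2: no segment meets the rule's conditions; no change.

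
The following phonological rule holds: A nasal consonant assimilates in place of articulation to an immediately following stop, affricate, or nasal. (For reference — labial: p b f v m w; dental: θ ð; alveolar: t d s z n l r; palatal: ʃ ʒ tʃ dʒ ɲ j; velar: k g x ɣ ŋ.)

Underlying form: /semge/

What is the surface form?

[seŋge]

/m/ before /g/ (velar) → [ŋ]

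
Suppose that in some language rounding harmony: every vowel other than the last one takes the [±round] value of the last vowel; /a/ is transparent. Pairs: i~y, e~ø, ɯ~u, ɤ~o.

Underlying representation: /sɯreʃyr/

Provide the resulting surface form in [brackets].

[surøʃyr]

/ɯ/ harmonizes with /y/ ([+round]) → [u]
/e/ harmonizes with /y/ ([+round]) → [ø]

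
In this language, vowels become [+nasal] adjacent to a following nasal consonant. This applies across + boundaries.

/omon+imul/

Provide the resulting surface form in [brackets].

/o/ before nasal /m/ → [õ]
/o/ before nasal /n/ → [õ]
/i/ before nasal /m/ → [ĩ]

[õmõn+ĩmul]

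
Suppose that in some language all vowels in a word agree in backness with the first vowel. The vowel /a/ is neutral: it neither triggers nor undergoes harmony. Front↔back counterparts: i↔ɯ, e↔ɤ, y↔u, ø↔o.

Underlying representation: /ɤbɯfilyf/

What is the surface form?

[ɤbɯfɯluf]

/i/ harmonizes with /ɤ/ ([+back]) → [ɯ]
/y/ harmonizes with /ɤ/ ([+back]) → [u]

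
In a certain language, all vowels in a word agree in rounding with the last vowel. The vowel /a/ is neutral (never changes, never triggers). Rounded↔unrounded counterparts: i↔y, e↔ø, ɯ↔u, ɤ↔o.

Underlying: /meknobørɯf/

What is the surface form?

[meknɤberɯf]

/o/ harmonizes with /ɯ/ ([-round]) → [ɤ]
/ø/ harmonizes with /ɯ/ ([-round]) → [e]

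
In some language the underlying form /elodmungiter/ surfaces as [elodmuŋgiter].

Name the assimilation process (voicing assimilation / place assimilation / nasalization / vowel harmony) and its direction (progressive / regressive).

/n/→[ŋ].
Each target copies a feature from the following segment, so the direction is regressive.

place assimilation, regressive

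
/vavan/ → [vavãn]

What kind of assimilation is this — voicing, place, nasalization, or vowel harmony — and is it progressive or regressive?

nasalization, regressive

/a/→[ã].
Each target copies a feature from the following segment, so the direction is regressive.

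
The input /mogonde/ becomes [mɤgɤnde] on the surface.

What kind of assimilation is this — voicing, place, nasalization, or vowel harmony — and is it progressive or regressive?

vowel harmony, regressive

/o/→[ɤ] /o/→[ɤ].
Vowels agree with the last vowel, so the harmony is regressive.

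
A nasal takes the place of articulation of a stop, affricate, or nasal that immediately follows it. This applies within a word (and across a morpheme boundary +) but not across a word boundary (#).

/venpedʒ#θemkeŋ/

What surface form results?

[vempedʒ#θeŋkeŋ]

/n/ before /p/ (labial) → [m]
/m/ before /k/ (velar) → [ŋ]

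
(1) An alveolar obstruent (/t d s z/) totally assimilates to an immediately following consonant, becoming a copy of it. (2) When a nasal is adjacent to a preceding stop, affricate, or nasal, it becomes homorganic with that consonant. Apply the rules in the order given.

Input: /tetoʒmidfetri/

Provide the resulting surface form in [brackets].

[tetoʒmifferri]

Rule 1: /d/ before /f/ → [f] (total assimilation)
Rule 1: /t/ before /r/ → [r] (total assimilation)
After rule 1: tetoʒmifferri
Rule 2: no segment meets the rule's conditions; no change.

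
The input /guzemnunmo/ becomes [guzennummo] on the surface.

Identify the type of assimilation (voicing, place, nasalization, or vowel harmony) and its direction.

/m/→[n] /n/→[m].
Each target copies a feature from the following segment, so the direction is regressive.

place assimilation, regressive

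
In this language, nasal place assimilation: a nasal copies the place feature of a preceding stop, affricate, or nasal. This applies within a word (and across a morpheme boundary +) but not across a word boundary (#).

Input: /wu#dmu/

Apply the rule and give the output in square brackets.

/m/ after /d/ (alveolar) → [n]

[wu#dnu]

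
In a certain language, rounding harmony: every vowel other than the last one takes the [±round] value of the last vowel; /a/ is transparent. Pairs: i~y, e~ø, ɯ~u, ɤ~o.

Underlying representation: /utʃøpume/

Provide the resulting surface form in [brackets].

[ɯtʃepɯme]

/u/ harmonizes with /e/ ([-round]) → [ɯ]
/ø/ harmonizes with /e/ ([-round]) → [e]
/u/ harmonizes with /e/ ([-round]) → [ɯ]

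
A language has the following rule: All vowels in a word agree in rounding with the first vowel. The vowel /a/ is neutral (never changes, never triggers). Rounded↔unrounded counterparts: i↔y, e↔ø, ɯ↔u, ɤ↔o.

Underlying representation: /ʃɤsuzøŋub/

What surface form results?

/u/ harmonizes with /ɤ/ ([-round]) → [ɯ]
/ø/ harmonizes with /ɤ/ ([-round]) → [e]
/u/ harmonizes with /ɤ/ ([-round]) → [ɯ]

[ʃɤsɯzeŋɯb]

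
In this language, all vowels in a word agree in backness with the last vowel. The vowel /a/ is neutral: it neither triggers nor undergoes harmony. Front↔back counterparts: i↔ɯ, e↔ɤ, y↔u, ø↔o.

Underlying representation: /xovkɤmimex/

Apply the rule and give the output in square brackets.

/o/ harmonizes with /e/ ([-back]) → [ø]
/ɤ/ harmonizes with /e/ ([-back]) → [e]

[xøvkemimex]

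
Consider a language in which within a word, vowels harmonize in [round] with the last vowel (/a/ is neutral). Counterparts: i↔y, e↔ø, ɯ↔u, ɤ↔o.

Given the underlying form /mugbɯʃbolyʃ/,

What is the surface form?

[mugbuʃbolyʃ]

/ɯ/ harmonizes with /y/ ([+round]) → [u]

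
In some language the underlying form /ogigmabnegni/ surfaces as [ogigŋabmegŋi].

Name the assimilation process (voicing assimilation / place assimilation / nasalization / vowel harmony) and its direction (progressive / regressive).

place assimilation, progressive

/m/→[ŋ] /n/→[m] /n/→[ŋ].
Each target copies a feature from the preceding segment, so the direction is progressive.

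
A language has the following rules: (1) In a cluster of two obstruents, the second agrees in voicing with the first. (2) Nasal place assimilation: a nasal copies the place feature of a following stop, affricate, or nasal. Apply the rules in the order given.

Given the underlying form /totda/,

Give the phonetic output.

Rule 1: /d/ after /t/ (voiceless) → [t]
After rule 1: totta
Rule 2: no segment meets the rule's conditions; no change.

[totta]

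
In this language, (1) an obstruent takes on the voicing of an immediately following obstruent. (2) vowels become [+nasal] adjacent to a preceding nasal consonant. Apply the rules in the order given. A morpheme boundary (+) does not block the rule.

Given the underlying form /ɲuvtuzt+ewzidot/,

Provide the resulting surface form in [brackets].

[ɲũftust+ewzidot]

Rule 1: /v/ before /t/ (voiceless) → [f]
Rule 1: /z/ before /t/ (voiceless) → [s]
After rule 1: ɲuftust+ewzidot
Rule 2: /u/ after nasal /ɲ/ → [ũ]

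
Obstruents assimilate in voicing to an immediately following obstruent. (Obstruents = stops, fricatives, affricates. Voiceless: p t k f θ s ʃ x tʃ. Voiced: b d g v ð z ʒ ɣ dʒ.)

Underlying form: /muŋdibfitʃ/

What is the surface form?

[muŋdipfitʃ]

/b/ before /f/ (voiceless) → [p]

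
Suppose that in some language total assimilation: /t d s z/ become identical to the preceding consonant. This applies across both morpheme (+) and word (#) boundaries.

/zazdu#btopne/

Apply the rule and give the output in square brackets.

[zazzu#bbopne]

/d/ after /z/ → [z] (total assimilation)
/t/ after /b/ → [b] (total assimilation)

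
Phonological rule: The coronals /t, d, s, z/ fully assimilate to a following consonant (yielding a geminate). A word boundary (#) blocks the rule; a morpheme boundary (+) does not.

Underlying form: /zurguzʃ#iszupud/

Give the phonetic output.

[zurguʃʃ#izzupud]

/z/ before /ʃ/ → [ʃ] (total assimilation)
/s/ before /z/ → [z] (total assimilation)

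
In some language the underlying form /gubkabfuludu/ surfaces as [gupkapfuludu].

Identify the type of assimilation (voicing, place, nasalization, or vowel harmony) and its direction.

/b/→[p] /b/→[p].
Each target copies a feature from the following segment, so the direction is regressive.

voicing assimilation, regressive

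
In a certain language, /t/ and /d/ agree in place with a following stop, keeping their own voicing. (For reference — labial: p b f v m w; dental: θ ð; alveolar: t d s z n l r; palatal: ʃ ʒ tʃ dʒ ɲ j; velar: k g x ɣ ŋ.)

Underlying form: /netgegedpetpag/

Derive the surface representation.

/t/ before /g/ (velar) → [k]
/d/ before /p/ (labial) → [b]
/t/ before /p/ (labial) → [p]

[nekgegebpeppag]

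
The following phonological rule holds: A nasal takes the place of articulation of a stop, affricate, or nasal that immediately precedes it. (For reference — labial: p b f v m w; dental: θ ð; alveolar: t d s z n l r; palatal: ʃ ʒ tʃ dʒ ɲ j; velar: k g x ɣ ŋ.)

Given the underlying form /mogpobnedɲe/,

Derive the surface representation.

[mogpobmedne]

/n/ after /b/ (labial) → [m]
/ɲ/ after /d/ (alveolar) → [n]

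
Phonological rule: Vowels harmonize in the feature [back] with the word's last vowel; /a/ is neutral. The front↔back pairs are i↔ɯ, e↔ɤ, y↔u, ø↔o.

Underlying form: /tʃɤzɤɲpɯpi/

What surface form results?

/ɤ/ harmonizes with /i/ ([-back]) → [e]
/ɤ/ harmonizes with /i/ ([-back]) → [e]
/ɯ/ harmonizes with /i/ ([-back]) → [i]

[tʃezeɲpipi]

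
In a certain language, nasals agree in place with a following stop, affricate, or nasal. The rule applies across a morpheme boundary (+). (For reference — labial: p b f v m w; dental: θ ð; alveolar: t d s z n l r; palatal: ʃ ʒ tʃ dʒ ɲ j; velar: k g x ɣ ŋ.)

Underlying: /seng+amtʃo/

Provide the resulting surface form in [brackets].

[seŋg+aɲtʃo]

/n/ before /g/ (velar) → [ŋ]
/m/ before /tʃ/ (palatal) → [ɲ]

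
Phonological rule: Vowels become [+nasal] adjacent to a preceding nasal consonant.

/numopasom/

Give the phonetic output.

[nũmõpasom]

/u/ after nasal /n/ → [ũ]
/o/ after nasal /m/ → [õ]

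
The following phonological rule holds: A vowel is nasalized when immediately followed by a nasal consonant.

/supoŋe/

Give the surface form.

[supõŋe]

/o/ before nasal /ŋ/ → [õ]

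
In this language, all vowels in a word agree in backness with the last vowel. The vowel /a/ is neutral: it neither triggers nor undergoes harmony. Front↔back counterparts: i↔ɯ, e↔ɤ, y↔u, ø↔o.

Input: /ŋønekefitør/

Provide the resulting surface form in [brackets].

no segment meets the rule's conditions; no change.

[ŋønekefitør]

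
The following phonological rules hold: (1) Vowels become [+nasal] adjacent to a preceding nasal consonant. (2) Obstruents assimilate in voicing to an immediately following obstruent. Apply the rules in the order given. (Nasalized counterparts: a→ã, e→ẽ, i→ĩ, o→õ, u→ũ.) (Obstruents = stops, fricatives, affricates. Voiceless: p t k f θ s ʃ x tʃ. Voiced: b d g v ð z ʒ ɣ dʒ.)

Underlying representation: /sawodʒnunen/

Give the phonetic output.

[sawodʒnũnẽn]

Rule 1: /u/ after nasal /n/ → [ũ]
Rule 1: /e/ after nasal /n/ → [ẽ]
After rule 1: sawodʒnũnẽn
Rule 2: no segment meets the rule's conditions; no change.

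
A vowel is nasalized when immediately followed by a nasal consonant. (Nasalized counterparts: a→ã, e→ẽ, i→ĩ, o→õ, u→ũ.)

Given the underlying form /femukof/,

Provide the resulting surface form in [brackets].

/e/ before nasal /m/ → [ẽ]

[fẽmukof]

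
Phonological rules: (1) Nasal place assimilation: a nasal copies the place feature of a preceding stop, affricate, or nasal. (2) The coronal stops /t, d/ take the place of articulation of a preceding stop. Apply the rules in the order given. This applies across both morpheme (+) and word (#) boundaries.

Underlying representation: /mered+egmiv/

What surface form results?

Rule 1: /m/ after /g/ (velar) → [ŋ]
After rule 1: mered+egŋiv
Rule 2: no segment meets the rule's conditions; no change.

[mered+egŋiv]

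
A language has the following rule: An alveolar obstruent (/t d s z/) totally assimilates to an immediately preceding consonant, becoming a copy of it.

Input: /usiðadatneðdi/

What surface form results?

/d/ after /ð/ → [ð] (total assimilation)

[usiðadatneðði]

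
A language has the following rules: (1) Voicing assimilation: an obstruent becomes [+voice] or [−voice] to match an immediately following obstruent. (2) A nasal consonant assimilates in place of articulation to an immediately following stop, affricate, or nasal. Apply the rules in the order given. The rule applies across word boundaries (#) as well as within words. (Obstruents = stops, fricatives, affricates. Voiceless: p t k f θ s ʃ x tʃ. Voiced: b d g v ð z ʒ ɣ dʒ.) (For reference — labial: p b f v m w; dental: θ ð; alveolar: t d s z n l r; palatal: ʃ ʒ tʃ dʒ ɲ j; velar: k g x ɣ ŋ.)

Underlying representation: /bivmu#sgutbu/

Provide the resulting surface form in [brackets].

Rule 1: /s/ before /g/ (voiced) → [z]
Rule 1: /t/ before /b/ (voiced) → [d]
After rule 1: bivmu#zgudbu
Rule 2: no segment meets the rule's conditions; no change.

[bivmu#zgudbu]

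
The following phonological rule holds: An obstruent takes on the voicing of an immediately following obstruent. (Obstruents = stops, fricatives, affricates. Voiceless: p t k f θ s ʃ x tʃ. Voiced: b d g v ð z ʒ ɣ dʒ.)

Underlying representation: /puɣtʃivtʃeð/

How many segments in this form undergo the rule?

/ɣ/ before /tʃ/ (voiceless) → [x]
/v/ before /tʃ/ (voiceless) → [f]
2 segments change.

2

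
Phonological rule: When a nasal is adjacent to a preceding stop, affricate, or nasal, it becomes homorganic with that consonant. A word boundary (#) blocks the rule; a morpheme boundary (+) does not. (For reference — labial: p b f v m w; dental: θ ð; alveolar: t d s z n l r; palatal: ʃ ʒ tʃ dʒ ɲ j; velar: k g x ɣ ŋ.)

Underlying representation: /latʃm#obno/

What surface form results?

[latʃɲ#obmo]

/m/ after /tʃ/ (palatal) → [ɲ]
/n/ after /b/ (labial) → [m]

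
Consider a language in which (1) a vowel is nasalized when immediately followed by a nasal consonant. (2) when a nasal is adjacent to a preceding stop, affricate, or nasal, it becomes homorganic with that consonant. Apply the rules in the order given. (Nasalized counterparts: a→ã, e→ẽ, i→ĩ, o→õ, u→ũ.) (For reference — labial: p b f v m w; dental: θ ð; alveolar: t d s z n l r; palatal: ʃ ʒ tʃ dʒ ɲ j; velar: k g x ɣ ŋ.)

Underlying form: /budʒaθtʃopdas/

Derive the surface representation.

Rule 1: no segment meets the rule's conditions; no change.
After rule 1: budʒaθtʃopdas
Rule 2: no segment meets the rule's conditions; no change.

[budʒaθtʃopdas]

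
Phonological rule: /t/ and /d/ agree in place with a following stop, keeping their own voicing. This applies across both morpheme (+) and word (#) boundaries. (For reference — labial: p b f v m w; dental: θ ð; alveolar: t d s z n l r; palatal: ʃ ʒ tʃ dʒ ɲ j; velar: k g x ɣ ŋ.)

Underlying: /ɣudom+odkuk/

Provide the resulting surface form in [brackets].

[ɣudom+ogkuk]

/d/ before /k/ (velar) → [g]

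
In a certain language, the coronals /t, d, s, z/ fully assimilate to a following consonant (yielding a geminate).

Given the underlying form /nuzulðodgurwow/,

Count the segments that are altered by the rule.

1

/d/ before /g/ → [g] (total assimilation)
1 segment changes.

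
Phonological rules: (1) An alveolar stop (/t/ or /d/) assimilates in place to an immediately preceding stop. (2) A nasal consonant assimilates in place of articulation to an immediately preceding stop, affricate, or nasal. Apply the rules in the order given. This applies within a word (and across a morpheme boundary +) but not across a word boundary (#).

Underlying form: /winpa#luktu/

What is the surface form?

Rule 1: /t/ after /k/ (velar) → [k]
After rule 1: winpa#lukku
Rule 2: no segment meets the rule's conditions; no change.

[winpa#lukku]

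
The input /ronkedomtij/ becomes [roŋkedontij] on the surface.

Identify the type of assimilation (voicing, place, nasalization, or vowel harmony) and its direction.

place assimilation, regressive

/n/→[ŋ] /m/→[n].
Each target copies a feature from the following segment, so the direction is regressive.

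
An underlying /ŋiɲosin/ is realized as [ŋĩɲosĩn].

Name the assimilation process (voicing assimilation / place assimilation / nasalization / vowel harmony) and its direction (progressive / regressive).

nasalization, regressive

/i/→[ĩ] /i/→[ĩ].
Each target copies a feature from the following segment, so the direction is regressive.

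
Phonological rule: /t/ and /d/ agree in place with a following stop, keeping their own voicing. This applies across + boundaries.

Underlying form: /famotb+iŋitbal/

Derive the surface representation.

/t/ before /b/ (labial) → [p]
/t/ before /b/ (labial) → [p]

[famopb+iŋipbal]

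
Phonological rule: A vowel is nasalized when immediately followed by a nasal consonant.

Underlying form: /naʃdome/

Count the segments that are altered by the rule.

1

/o/ before nasal /m/ → [õ]
1 segment changes.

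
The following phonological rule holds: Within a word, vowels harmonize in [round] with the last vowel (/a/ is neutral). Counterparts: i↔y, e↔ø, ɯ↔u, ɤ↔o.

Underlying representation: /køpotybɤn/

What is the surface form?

/ø/ harmonizes with /ɤ/ ([-round]) → [e]
/o/ harmonizes with /ɤ/ ([-round]) → [ɤ]
/y/ harmonizes with /ɤ/ ([-round]) → [i]

[kepɤtibɤn]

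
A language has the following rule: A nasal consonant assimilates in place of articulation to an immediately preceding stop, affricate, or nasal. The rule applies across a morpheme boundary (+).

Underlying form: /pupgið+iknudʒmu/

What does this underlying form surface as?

[pupgið+ikŋudʒɲu]

/n/ after /k/ (velar) → [ŋ]
/m/ after /dʒ/ (palatal) → [ɲ]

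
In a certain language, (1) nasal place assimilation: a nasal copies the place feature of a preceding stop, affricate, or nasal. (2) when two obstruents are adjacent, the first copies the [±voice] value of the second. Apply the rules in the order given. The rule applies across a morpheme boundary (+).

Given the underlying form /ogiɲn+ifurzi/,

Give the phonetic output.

[ogiɲɲ+ifurzi]

Rule 1: /n/ after /ɲ/ (palatal) → [ɲ]
After rule 1: ogiɲɲ+ifurzi
Rule 2: no segment meets the rule's conditions; no change.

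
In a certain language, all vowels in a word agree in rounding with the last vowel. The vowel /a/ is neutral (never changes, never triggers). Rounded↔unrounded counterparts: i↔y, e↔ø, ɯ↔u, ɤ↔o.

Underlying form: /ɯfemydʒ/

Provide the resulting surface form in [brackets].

/ɯ/ harmonizes with /y/ ([+round]) → [u]
/e/ harmonizes with /y/ ([+round]) → [ø]

[ufømydʒ]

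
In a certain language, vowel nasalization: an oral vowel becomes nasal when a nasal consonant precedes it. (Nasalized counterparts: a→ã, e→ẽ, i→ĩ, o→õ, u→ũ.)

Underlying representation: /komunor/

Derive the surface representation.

/u/ after nasal /m/ → [ũ]
/o/ after nasal /n/ → [õ]

[komũnõr]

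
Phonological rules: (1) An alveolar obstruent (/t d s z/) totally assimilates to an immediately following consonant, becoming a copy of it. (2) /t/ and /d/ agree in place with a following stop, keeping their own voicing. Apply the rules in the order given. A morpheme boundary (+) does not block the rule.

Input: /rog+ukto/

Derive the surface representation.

[rog+ukto]

Rule 1: no segment meets the rule's conditions; no change.
After rule 1: rog+ukto
Rule 2: no segment meets the rule's conditions; no change.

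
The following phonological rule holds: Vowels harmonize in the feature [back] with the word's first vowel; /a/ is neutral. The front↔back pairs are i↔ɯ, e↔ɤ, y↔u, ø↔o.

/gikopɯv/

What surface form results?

/o/ harmonizes with /i/ ([-back]) → [ø]
/ɯ/ harmonizes with /i/ ([-back]) → [i]

[gikøpiv]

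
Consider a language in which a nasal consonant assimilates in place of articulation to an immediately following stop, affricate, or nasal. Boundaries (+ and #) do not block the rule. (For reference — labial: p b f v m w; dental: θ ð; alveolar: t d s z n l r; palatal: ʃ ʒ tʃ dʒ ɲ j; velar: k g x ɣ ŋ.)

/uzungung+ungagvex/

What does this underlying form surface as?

[uzuŋguŋg+uŋgagvex]

/n/ before /g/ (velar) → [ŋ]
/n/ before /g/ (velar) → [ŋ]
/n/ before /g/ (velar) → [ŋ]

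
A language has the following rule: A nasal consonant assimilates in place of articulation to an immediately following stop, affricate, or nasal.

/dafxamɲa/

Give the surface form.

[dafxaɲɲa]

/m/ before /ɲ/ (palatal) → [ɲ]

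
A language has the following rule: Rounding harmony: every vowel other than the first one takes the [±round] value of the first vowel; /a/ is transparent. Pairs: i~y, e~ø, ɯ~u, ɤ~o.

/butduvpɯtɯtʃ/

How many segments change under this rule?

2

/ɯ/ harmonizes with /u/ ([+round]) → [u]
/ɯ/ harmonizes with /u/ ([+round]) → [u]
2 segments change.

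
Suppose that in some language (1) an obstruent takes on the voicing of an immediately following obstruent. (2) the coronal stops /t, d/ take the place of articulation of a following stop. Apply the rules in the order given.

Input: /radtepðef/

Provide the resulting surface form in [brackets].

[rattebðef]

Rule 1: /d/ before /t/ (voiceless) → [t]
Rule 1: /p/ before /ð/ (voiced) → [b]
After rule 1: rattebðef
Rule 2: no segment meets the rule's conditions; no change.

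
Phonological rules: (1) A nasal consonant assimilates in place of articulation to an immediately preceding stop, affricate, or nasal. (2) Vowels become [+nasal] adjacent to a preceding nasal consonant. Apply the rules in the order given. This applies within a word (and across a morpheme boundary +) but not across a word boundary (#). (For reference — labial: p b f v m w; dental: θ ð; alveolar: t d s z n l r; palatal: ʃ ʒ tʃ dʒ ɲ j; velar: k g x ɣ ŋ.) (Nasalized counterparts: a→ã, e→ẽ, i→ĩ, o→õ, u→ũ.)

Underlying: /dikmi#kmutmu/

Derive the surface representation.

[dikŋĩ#kŋũtnũ]

Rule 1: /m/ after /k/ (velar) → [ŋ]
Rule 1: /m/ after /k/ (velar) → [ŋ]
Rule 1: /m/ after /t/ (alveolar) → [n]
After rule 1: dikŋi#kŋutnu
Rule 2: /i/ after nasal /ŋ/ → [ĩ]
Rule 2: /u/ after nasal /ŋ/ → [ũ]
Rule 2: /u/ after nasal /n/ → [ũ]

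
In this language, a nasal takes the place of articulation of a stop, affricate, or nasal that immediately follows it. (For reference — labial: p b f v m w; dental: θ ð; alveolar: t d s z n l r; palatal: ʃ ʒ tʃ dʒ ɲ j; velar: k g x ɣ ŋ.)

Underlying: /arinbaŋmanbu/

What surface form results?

[arimbammambu]

/n/ before /b/ (labial) → [m]
/ŋ/ before /m/ (labial) → [m]
/n/ before /b/ (labial) → [m]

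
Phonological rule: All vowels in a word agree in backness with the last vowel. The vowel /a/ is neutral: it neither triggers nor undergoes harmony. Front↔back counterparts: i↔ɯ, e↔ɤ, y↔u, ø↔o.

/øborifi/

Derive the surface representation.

/o/ harmonizes with /i/ ([-back]) → [ø]

[øbørifi]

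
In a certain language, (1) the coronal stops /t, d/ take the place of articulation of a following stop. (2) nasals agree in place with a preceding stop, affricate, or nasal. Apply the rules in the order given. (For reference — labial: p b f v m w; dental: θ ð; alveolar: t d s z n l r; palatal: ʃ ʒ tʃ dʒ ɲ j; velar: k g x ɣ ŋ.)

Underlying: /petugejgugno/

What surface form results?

[petugejgugŋo]

Rule 1: no segment meets the rule's conditions; no change.
After rule 1: petugejgugno
Rule 2: /n/ after /g/ (velar) → [ŋ]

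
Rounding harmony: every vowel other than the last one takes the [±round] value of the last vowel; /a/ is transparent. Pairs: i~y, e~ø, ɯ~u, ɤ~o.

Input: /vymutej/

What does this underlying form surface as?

/y/ harmonizes with /e/ ([-round]) → [i]
/u/ harmonizes with /e/ ([-round]) → [ɯ]

[vimɯtej]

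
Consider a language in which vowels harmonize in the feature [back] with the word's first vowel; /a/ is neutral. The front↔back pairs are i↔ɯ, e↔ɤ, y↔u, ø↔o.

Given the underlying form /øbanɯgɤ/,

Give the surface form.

/ɯ/ harmonizes with /ø/ ([-back]) → [i]
/ɤ/ harmonizes with /ø/ ([-back]) → [e]

[øbanige]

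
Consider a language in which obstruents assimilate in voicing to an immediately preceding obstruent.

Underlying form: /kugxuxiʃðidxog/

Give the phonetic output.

/x/ after /g/ (voiced) → [ɣ]
/ð/ after /ʃ/ (voiceless) → [θ]
/x/ after /d/ (voiced) → [ɣ]

[kugɣuxiʃθidɣog]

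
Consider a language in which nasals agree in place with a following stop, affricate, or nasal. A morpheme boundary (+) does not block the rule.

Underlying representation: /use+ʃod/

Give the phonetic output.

no segment meets the rule's conditions; no change.

[use+ʃod]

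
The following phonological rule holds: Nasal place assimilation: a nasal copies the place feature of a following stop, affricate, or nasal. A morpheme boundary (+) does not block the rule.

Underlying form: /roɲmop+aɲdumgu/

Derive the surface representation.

/ɲ/ before /m/ (labial) → [m]
/ɲ/ before /d/ (alveolar) → [n]
/m/ before /g/ (velar) → [ŋ]

[rommop+anduŋgu]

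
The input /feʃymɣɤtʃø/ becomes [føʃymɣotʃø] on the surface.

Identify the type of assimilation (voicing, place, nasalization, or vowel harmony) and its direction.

/e/→[ø] /ɤ/→[o].
Vowels agree with the last vowel, so the harmony is regressive.

vowel harmony, regressive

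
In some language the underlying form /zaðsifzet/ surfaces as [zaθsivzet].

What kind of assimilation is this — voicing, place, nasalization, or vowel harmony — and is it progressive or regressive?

/ð/→[θ] /f/→[v].
Each target copies a feature from the following segment, so the direction is regressive.

voicing assimilation, regressive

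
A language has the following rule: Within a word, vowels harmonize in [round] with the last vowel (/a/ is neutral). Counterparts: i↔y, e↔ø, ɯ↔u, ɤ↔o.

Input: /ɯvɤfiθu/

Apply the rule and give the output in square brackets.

/ɯ/ harmonizes with /u/ ([+round]) → [u]
/ɤ/ harmonizes with /u/ ([+round]) → [o]
/i/ harmonizes with /u/ ([+round]) → [y]

[uvofyθu]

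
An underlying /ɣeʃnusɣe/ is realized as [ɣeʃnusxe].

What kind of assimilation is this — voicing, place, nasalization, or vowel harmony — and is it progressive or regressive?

/ɣ/→[x].
Each target copies a feature from the preceding segment, so the direction is progressive.

voicing assimilation, progressive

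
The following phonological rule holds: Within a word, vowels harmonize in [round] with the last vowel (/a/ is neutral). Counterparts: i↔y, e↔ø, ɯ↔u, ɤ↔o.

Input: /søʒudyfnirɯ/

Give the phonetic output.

[seʒɯdifnirɯ]

/ø/ harmonizes with /ɯ/ ([-round]) → [e]
/u/ harmonizes with /ɯ/ ([-round]) → [ɯ]
/y/ harmonizes with /ɯ/ ([-round]) → [i]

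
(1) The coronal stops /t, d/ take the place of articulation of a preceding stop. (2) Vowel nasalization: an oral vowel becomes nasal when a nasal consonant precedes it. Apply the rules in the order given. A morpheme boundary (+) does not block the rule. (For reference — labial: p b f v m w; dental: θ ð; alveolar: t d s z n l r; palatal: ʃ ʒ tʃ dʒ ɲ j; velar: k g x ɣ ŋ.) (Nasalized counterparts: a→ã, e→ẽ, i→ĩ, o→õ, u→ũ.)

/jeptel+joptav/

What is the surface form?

Rule 1: /t/ after /p/ (labial) → [p]
Rule 1: /t/ after /p/ (labial) → [p]
After rule 1: jeppel+joppav
Rule 2: no segment meets the rule's conditions; no change.

[jeppel+joppav]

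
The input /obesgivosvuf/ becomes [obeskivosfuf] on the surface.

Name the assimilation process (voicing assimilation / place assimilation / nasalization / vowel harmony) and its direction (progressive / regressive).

voicing assimilation, progressive

/g/→[k] /v/→[f].
Each target copies a feature from the preceding segment, so the direction is progressive.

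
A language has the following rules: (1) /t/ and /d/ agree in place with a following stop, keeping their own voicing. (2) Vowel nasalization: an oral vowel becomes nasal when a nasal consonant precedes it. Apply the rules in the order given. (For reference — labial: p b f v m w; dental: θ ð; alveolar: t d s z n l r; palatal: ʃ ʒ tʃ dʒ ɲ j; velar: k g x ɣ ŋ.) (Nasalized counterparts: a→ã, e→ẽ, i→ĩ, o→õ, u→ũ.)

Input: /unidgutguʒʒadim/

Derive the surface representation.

[unĩggukguʒʒadim]

Rule 1: /d/ before /g/ (velar) → [g]
Rule 1: /t/ before /g/ (velar) → [k]
After rule 1: uniggukguʒʒadim
Rule 2: /i/ after nasal /n/ → [ĩ]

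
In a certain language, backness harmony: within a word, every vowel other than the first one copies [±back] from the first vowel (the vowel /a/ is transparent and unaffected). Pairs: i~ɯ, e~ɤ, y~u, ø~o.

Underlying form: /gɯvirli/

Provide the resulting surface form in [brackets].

[gɯvɯrlɯ]

/i/ harmonizes with /ɯ/ ([+back]) → [ɯ]
/i/ harmonizes with /ɯ/ ([+back]) → [ɯ]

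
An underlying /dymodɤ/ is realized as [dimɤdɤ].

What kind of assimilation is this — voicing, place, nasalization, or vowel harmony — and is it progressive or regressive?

vowel harmony, regressive

/y/→[i] /o/→[ɤ].
Vowels agree with the last vowel, so the harmony is regressive.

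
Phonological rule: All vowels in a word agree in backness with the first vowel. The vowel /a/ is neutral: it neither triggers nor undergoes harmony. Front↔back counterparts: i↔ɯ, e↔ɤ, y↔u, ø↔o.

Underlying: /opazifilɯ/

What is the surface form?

[opazɯfɯlɯ]

/i/ harmonizes with /o/ ([+back]) → [ɯ]
/i/ harmonizes with /o/ ([+back]) → [ɯ]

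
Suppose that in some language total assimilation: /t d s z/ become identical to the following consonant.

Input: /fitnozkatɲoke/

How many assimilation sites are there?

/t/ before /n/ → [n] (total assimilation)
/z/ before /k/ → [k] (total assimilation)
/t/ before /ɲ/ → [ɲ] (total assimilation)
3 segments change.

3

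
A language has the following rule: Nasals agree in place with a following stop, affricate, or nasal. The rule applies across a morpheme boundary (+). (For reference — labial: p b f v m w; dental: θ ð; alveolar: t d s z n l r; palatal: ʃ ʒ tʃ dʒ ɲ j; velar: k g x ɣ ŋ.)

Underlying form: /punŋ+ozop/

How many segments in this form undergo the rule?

1

/n/ before /ŋ/ (velar) → [ŋ]
1 segment changes.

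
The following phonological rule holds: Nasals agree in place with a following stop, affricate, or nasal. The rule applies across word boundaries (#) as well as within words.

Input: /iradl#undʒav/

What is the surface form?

/n/ before /dʒ/ (palatal) → [ɲ]

[iradl#uɲdʒav]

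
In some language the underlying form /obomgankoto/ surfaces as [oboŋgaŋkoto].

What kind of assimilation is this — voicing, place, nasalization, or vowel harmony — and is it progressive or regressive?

/m/→[ŋ] /n/→[ŋ].
Each target copies a feature from the following segment, so the direction is regressive.

place assimilation, regressive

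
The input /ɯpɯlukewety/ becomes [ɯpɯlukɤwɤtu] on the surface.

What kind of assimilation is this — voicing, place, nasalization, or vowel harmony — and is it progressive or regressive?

vowel harmony, progressive

/e/→[ɤ] /e/→[ɤ] /y/→[u].
Vowels agree with the first vowel, so the harmony is progressive.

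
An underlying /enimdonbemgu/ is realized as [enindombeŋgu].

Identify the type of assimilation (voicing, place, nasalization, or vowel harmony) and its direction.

place assimilation, regressive

/m/→[n] /n/→[m] /m/→[ŋ].
Each target copies a feature from the following segment, so the direction is regressive.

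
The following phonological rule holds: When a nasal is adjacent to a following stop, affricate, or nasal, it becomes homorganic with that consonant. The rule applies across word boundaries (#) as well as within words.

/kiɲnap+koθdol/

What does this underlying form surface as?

/ɲ/ before /n/ (alveolar) → [n]

[kinnap+koθdol]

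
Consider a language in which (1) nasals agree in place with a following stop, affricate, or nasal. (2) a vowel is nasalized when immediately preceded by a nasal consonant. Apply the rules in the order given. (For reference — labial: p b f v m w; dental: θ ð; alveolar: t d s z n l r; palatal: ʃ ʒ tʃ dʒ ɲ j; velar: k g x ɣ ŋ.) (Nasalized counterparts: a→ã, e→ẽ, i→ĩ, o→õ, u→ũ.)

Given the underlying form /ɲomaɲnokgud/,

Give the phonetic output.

[ɲõmãnnõkgud]

Rule 1: /ɲ/ before /n/ (alveolar) → [n]
After rule 1: ɲomannokgud
Rule 2: /o/ after nasal /ɲ/ → [õ]
Rule 2: /a/ after nasal /m/ → [ã]
Rule 2: /o/ after nasal /n/ → [õ]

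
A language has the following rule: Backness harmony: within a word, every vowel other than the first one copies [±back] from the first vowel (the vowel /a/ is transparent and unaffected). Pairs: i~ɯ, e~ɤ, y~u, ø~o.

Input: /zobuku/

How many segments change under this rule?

0

No segment meets the rule's conditions.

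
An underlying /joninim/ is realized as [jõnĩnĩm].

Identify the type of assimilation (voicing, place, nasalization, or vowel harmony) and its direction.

/o/→[õ] /i/→[ĩ] /i/→[ĩ].
Each target copies a feature from the following segment, so the direction is regressive.

nasalization, regressive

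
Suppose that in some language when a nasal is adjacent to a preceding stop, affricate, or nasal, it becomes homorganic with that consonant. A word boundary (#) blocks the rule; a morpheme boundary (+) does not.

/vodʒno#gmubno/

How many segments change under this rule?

3

/n/ after /dʒ/ (palatal) → [ɲ]
/m/ after /g/ (velar) → [ŋ]
/n/ after /b/ (labial) → [m]
3 segments change.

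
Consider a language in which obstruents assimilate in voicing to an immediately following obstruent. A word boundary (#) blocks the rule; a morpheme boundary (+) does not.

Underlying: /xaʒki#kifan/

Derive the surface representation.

[xaʃki#kifan]

/ʒ/ before /k/ (voiceless) → [ʃ]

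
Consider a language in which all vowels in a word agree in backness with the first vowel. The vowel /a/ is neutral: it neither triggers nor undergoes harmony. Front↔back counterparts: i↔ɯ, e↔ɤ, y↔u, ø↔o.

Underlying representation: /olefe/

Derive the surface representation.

[olɤfɤ]

/e/ harmonizes with /o/ ([+back]) → [ɤ]
/e/ harmonizes with /o/ ([+back]) → [ɤ]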